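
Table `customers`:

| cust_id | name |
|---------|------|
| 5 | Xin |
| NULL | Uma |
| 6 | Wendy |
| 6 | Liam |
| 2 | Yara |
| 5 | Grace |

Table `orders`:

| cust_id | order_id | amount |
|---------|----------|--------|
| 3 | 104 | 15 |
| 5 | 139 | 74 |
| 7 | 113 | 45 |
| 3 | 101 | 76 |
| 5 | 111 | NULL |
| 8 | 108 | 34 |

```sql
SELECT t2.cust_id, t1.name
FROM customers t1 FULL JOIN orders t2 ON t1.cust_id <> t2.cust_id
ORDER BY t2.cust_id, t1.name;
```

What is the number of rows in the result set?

FULL OUTER JOIN keeps every row from both sides; unmatched rows get NULL for the other side's columns.
Matching on t1.cust_id <> t2.cust_id. A NULL in a compared column never satisfies the condition.
Matched pairs: 26; unmatched t1 rows kept: 1; unmatched t2 rows kept: 0.
Total: 26 matched + 1 padded = 27 rows.

27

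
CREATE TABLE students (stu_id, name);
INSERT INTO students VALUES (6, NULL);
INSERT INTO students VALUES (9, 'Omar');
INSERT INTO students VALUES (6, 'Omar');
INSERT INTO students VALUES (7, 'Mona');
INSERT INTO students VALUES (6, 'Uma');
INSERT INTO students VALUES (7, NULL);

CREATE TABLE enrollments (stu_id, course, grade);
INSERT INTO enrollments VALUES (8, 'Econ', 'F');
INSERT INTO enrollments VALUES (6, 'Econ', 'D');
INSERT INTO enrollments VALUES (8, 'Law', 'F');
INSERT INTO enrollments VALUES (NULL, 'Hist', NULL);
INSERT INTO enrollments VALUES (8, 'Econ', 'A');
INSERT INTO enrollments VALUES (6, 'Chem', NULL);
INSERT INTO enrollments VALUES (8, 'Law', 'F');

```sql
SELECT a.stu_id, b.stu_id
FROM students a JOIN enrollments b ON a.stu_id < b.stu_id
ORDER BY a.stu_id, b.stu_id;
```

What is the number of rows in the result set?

INNER JOIN keeps only pairs where the ON condition holds.
Matching on a.stu_id < b.stu_id. A NULL in a compared column never satisfies the condition.
- stu_id=6: 4 matching b row(s), so 4 row(s) emitted.
- stu_id=9: no matching b row, dropped.
- stu_id=6: 4 matching b row(s), so 4 row(s) emitted.
- stu_id=7: 4 matching b row(s), so 4 row(s) emitted.
- stu_id=6: 4 matching b row(s), so 4 row(s) emitted.
- stu_id=7: 4 matching b row(s), so 4 row(s) emitted.
Total: 20 rows.

20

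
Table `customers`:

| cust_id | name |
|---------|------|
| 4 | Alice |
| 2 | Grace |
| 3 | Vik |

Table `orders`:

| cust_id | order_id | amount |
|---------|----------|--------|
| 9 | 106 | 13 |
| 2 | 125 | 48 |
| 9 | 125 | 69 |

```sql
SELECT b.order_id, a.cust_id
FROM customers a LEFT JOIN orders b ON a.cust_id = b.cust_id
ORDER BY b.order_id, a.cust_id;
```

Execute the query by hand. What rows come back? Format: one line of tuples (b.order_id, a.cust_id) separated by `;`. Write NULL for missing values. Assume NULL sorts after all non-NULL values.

LEFT JOIN keeps every row from `customers`; unmatched rows get NULL for `orders`'s columns.
Matching on a.cust_id = b.cust_id.
Matched pairs: 1; unmatched a rows kept: 2.

(125, 2); (NULL, 3); (NULL, 4)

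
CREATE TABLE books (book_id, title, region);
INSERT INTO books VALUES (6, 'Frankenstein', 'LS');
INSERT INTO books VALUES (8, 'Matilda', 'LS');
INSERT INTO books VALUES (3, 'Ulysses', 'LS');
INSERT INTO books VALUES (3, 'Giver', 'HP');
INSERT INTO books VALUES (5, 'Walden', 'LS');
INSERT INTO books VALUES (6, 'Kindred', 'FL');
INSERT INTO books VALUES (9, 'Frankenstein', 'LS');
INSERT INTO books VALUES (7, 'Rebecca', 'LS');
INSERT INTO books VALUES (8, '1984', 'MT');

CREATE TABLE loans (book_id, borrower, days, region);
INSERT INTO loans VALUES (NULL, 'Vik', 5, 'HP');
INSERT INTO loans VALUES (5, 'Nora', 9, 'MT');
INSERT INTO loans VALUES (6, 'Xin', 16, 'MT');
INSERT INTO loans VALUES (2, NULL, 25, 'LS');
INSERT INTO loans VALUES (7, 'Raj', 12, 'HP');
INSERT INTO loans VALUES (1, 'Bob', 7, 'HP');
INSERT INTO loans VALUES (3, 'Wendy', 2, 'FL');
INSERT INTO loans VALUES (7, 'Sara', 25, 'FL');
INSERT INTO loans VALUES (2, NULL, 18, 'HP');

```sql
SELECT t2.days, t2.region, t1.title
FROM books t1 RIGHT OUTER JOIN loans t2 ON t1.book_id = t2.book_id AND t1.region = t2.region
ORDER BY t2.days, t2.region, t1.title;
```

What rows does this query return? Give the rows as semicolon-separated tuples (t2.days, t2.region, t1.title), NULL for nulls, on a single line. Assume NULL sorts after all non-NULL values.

(2, FL, NULL); (5, HP, NULL); (7, HP, NULL); (9, MT, NULL); (12, HP, NULL); (16, MT, NULL); (18, HP, NULL); (25, FL, NULL); (25, LS, NULL)

RIGHT JOIN keeps every row from `loans`; unmatched rows get NULL for `books`'s columns.
Matching on t1.book_id = t2.book_id AND t1.region = t2.region. A NULL in a compared column never satisfies the condition.
Matched pairs: 0; unmatched t2 rows kept: 9.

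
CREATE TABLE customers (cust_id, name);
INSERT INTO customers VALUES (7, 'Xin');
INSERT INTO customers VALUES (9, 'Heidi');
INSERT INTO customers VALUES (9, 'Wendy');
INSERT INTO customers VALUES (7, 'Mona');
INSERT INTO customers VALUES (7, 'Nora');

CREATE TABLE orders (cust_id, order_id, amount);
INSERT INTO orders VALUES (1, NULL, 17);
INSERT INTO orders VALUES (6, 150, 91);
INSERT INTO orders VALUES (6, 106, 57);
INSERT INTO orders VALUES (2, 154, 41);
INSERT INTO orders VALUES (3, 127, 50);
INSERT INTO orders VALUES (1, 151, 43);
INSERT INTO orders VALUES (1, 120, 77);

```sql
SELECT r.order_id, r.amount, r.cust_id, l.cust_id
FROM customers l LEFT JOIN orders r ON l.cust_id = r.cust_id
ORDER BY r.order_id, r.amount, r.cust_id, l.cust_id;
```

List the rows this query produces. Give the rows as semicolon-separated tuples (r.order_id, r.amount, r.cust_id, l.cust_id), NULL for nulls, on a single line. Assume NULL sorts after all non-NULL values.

(NULL, NULL, NULL, 7); (NULL, NULL, NULL, 7); (NULL, NULL, NULL, 7); (NULL, NULL, NULL, 9); (NULL, NULL, NULL, 9)

LEFT JOIN keeps every row from `customers`; unmatched rows get NULL for `orders`'s columns.
Matching on l.cust_id = r.cust_id.
Matched pairs: 0; unmatched l rows kept: 5.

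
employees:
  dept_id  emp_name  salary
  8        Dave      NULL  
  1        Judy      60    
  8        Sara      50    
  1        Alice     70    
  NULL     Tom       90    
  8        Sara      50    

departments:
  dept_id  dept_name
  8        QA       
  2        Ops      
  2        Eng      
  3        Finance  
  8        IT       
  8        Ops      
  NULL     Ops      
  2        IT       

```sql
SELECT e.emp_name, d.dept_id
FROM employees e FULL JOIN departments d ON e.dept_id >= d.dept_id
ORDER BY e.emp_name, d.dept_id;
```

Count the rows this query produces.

25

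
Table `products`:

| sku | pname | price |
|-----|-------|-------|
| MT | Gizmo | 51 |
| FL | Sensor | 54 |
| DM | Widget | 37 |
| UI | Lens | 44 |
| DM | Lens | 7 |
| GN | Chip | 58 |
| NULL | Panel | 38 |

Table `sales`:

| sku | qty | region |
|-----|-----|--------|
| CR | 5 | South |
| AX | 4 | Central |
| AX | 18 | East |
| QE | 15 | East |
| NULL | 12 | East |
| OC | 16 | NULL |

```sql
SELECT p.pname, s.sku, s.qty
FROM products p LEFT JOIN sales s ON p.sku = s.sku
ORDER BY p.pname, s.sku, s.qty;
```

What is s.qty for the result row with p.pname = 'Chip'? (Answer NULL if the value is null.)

NULL

LEFT JOIN keeps every row from `products`; unmatched rows get NULL for `sales`'s columns.
Matching on p.sku = s.sku. A NULL in a compared column never satisfies the condition.
Matched pairs: 0; unmatched p rows kept: 7.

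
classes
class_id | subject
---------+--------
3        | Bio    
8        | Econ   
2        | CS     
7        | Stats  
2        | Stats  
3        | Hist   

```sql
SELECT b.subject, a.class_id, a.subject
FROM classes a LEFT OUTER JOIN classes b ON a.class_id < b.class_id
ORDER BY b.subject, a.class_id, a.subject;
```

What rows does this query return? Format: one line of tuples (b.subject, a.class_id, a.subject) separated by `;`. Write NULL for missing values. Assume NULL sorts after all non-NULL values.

(Bio, 2, CS); (Bio, 2, Stats); (Econ, 2, CS); (Econ, 2, Stats); (Econ, 3, Bio); (Econ, 3, Hist); (Econ, 7, Stats); (Hist, 2, CS); (Hist, 2, Stats); (Stats, 2, CS); (Stats, 2, Stats); (Stats, 3, Bio); (Stats, 3, Hist); (NULL, 8, Econ)

LEFT JOIN keeps every row from `classes a`; unmatched rows get NULL for `classes b`'s columns.
Matching on a.class_id < b.class_id.
Matched pairs: 13; unmatched a rows kept: 1.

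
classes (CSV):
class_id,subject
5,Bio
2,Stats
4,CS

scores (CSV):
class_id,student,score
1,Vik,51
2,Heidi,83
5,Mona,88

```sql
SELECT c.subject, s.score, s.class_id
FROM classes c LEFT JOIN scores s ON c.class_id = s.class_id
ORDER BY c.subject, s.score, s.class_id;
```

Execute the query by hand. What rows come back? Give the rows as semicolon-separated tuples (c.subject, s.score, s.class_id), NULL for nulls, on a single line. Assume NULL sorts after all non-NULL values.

LEFT JOIN keeps every row from `classes`; unmatched rows get NULL for `scores`'s columns.
Matching on c.class_id = s.class_id.
- c[0] class_id=5 → 1 match(es) in s → 1 row(s).
- c[1] class_id=2 → 1 match(es) in s → 1 row(s).
- c[2] class_id=4 → no match; kept with NULLs on the s side.
After projecting and ordering:
c.subject | s.score | s.class_id
Bio | 88 | 5
CS | NULL | NULL
Stats | 83 | 2

(Bio, 88, 5); (CS, NULL, NULL); (Stats, 83, 2)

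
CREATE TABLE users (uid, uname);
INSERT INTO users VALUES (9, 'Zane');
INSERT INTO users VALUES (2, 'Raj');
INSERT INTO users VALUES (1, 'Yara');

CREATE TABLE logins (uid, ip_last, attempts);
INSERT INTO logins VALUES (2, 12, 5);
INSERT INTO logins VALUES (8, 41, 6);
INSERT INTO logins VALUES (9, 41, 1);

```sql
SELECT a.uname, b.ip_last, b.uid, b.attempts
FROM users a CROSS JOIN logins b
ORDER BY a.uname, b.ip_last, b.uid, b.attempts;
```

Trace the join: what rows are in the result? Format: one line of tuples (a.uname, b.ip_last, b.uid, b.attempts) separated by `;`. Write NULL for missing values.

(Raj, 12, 2, 5); (Raj, 41, 8, 6); (Raj, 41, 9, 1); (Yara, 12, 2, 5); (Yara, 41, 8, 6); (Yara, 41, 9, 1); (Zane, 12, 2, 5); (Zane, 41, 8, 6); (Zane, 41, 9, 1)

CROSS JOIN pairs every row of `users` with every row of `logins`: 3 × 3 = 9 rows.
After projecting and ordering:
a.uname | b.ip_last | b.uid | b.attempts
Raj | 12 | 2 | 5
Raj | 41 | 8 | 6
Raj | 41 | 9 | 1
Yara | 12 | 2 | 5
Yara | 41 | 8 | 6
Yara | 41 | 9 | 1
Zane | 12 | 2 | 5
Zane | 41 | 8 | 6
Zane | 41 | 9 | 1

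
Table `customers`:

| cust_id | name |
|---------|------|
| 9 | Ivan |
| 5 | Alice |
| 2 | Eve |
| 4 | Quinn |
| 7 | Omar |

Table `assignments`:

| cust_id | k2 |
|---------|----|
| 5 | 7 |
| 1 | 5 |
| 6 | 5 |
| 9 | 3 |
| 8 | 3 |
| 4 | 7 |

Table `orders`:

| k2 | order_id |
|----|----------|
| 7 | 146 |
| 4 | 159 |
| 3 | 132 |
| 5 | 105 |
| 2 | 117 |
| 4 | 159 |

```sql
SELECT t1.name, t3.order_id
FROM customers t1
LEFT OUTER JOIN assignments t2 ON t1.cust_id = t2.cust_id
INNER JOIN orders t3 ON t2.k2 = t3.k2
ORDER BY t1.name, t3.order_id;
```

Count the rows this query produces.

3

Joins associate left-to-right: customers LEFT JOIN assignments on cust_id gives 5 intermediate row(s).
Then INNER JOIN `orders t3` on k2: keep only rows whose t2.k2 appears in t3.
Result: 3 row(s).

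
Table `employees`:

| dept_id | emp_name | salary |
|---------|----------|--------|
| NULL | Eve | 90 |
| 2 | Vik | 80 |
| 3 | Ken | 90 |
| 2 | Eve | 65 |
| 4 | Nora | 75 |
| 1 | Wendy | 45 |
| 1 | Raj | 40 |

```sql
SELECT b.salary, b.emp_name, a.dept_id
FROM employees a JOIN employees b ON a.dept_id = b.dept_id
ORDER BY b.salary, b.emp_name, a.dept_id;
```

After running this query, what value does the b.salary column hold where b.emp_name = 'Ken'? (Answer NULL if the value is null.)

90

INNER JOIN keeps only pairs where the ON condition holds.
Matching on a.dept_id = b.dept_id. A NULL in a compared column never satisfies the condition.
- a[0] dept_id=NULL → no match; dropped.
- a[1] dept_id=2 → 2 match(es) in b → 2 row(s).
- a[2] dept_id=3 → 1 match(es) in b → 1 row(s).
- a[3] dept_id=2 → 2 match(es) in b → 2 row(s).
- a[4] dept_id=4 → 1 match(es) in b → 1 row(s).
- a[5] dept_id=1 → 2 match(es) in b → 2 row(s).
- a[6] dept_id=1 → 2 match(es) in b → 2 row(s).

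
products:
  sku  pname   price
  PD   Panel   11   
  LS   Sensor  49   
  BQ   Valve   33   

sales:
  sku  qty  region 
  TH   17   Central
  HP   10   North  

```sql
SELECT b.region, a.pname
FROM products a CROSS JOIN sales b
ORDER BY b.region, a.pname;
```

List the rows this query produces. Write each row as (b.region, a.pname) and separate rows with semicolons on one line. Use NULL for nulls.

(Central, Panel); (Central, Sensor); (Central, Valve); (North, Panel); (North, Sensor); (North, Valve)

CROSS JOIN pairs every row of `products` with every row of `sales`: 3 × 2 = 6 rows.
After projecting and ordering:
b.region | a.pname
Central | Panel
Central | Sensor
Central | Valve
North | Panel
North | Sensor
North | Valve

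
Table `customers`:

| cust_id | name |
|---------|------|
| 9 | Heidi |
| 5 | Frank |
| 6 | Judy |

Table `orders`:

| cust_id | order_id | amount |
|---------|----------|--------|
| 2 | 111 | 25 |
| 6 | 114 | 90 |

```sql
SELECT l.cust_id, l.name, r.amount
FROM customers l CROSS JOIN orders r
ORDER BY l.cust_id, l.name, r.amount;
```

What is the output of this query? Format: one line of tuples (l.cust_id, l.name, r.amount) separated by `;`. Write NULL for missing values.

(5, Frank, 25); (5, Frank, 90); (6, Judy, 25); (6, Judy, 90); (9, Heidi, 25); (9, Heidi, 90)

CROSS JOIN pairs every row of `customers` with every row of `orders`: 3 × 2 = 6 rows.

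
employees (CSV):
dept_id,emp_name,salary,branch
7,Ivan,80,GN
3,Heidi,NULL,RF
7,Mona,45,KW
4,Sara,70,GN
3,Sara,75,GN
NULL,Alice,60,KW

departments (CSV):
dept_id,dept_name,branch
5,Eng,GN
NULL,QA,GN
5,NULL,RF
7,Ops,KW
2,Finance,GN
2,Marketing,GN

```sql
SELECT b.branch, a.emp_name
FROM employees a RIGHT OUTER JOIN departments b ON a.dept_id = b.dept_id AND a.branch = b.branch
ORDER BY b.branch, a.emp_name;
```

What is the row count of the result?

6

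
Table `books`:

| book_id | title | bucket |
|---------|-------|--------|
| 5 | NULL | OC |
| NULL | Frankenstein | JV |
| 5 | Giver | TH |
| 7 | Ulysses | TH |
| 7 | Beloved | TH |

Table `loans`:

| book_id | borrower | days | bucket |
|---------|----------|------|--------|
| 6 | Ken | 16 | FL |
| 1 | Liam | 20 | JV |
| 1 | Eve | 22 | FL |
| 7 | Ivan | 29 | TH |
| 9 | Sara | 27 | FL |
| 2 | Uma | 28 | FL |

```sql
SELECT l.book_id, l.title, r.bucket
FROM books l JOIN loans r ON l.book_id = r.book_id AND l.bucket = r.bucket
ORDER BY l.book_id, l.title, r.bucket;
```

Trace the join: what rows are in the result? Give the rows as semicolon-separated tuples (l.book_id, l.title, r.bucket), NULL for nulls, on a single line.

(7, Beloved, TH); (7, Ulysses, TH)

INNER JOIN keeps only pairs where the ON condition holds.
Matching on l.book_id = r.book_id AND l.bucket = r.bucket. A NULL in a compared column never satisfies the condition.
- l row (book_id=5, bucket=OC): no match → dropped.
- l row (book_id=NULL, bucket=JV): no match → dropped.
- l row (book_id=5, bucket=TH): no match → dropped.
- l row (book_id=7, bucket=TH): matches 1 r row(s) → 1 output row(s).
- l row (book_id=7, bucket=TH): matches 1 r row(s) → 1 output row(s).
After projecting and ordering:
l.book_id | l.title | r.bucket
7 | Beloved | TH
7 | Ulysses | TH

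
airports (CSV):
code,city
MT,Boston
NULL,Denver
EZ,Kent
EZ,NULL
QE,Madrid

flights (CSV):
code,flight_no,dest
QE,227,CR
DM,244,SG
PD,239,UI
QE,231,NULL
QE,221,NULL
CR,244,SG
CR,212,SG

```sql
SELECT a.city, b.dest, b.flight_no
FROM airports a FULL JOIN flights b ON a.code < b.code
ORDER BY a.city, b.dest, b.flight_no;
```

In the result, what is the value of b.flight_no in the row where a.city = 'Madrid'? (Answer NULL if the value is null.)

FULL OUTER JOIN keeps every row from both sides; unmatched rows get NULL for the other side's columns.
Matching on a.code < b.code. A NULL in a compared column never satisfies the condition.
- a (code=MT) pairs with 4 row(s) of b.
- a (code=NULL) has no partner → padded with NULL.
- a (code=EZ) pairs with 4 row(s) of b.
- a (code=EZ) pairs with 4 row(s) of b.
- a (code=QE) has no partner → padded with NULL.
- 3 b row(s) had no a match → kept, a columns NULL.

NULL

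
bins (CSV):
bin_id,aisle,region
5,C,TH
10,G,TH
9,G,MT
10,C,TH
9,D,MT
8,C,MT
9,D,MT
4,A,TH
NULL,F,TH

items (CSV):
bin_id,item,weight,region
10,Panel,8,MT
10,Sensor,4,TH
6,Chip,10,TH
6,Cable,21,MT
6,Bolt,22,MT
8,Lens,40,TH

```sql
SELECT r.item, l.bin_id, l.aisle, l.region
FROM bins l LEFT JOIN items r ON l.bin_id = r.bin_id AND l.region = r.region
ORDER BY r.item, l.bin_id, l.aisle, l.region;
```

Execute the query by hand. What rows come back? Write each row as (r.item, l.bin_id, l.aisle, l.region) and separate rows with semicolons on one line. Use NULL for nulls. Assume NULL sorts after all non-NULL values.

LEFT JOIN keeps every row from `bins`; unmatched rows get NULL for `items`'s columns.
Matching on l.bin_id = r.bin_id AND l.region = r.region. A NULL in a compared column never satisfies the condition.
Matched pairs: 2; unmatched l rows kept: 7.

(Sensor, 10, C, TH); (Sensor, 10, G, TH); (NULL, 4, A, TH); (NULL, 5, C, TH); (NULL, 8, C, MT); (NULL, 9, D, MT); (NULL, 9, D, MT); (NULL, 9, G, MT); (NULL, NULL, F, TH)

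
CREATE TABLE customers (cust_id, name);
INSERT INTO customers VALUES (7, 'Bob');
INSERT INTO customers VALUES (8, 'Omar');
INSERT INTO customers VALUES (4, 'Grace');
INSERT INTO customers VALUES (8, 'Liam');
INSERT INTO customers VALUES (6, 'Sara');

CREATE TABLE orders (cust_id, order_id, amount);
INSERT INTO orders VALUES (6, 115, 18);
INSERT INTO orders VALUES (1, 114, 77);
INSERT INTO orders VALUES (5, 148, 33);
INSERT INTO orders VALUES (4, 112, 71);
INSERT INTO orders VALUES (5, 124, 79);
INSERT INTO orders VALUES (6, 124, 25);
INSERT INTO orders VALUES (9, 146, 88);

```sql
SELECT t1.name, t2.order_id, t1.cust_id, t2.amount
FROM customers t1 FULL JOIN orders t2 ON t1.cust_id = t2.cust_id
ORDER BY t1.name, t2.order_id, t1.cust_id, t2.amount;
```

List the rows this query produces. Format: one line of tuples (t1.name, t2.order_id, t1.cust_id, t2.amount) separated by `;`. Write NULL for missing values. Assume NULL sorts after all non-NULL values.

(Bob, NULL, 7, NULL); (Grace, 112, 4, 71); (Liam, NULL, 8, NULL); (Omar, NULL, 8, NULL); (Sara, 115, 6, 18); (Sara, 124, 6, 25); (NULL, 114, NULL, 77); (NULL, 124, NULL, 79); (NULL, 146, NULL, 88); (NULL, 148, NULL, 33)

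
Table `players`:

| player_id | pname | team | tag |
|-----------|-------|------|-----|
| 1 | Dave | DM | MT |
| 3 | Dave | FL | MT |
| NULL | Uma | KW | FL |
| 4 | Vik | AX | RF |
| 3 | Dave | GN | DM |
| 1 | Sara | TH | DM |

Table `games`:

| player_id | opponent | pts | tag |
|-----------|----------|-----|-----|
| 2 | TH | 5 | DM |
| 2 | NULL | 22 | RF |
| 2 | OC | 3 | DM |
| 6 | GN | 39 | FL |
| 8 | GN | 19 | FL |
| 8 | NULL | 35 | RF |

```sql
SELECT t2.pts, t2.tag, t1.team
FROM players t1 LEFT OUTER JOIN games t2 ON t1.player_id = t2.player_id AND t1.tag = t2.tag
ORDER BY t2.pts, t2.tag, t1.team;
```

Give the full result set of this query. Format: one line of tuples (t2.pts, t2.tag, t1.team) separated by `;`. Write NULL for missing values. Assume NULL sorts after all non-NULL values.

(NULL, NULL, AX); (NULL, NULL, DM); (NULL, NULL, FL); (NULL, NULL, GN); (NULL, NULL, KW); (NULL, NULL, TH)

LEFT JOIN keeps every row from `players`; unmatched rows get NULL for `games`'s columns.
Matching on t1.player_id = t2.player_id AND t1.tag = t2.tag. A NULL in a compared column never satisfies the condition.
- player_id=1, tag=MT: no t2 row matches, row kept with t2 columns NULL.
- player_id=3, tag=MT: no t2 row matches, row kept with t2 columns NULL.
- player_id=NULL, tag=FL: no t2 row matches, row kept with t2 columns NULL.
- player_id=4, tag=RF: no t2 row matches, row kept with t2 columns NULL.
- player_id=3, tag=DM: no t2 row matches, row kept with t2 columns NULL.
- player_id=1, tag=DM: no t2 row matches, row kept with t2 columns NULL.
After projecting and ordering:
t2.pts | t2.tag | t1.team
NULL | NULL | AX
NULL | NULL | DM
NULL | NULL | FL
NULL | NULL | GN
NULL | NULL | KW
NULL | NULL | TH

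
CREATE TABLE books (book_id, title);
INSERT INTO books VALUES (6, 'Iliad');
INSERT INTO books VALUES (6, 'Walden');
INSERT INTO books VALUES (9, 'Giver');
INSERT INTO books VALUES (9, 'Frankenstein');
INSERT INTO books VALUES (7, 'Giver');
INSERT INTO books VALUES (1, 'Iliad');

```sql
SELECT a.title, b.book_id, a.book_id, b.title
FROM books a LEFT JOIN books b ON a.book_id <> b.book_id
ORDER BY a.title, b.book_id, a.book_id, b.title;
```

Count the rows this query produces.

26

LEFT JOIN keeps every row from `books a`; unmatched rows get NULL for `books b`'s columns.
Matching on a.book_id <> b.book_id.
- a[0] book_id=6 → 4 match(es) in b → 4 row(s).
- a[1] book_id=6 → 4 match(es) in b → 4 row(s).
- a[2] book_id=9 → 4 match(es) in b → 4 row(s).
- a[3] book_id=9 → 4 match(es) in b → 4 row(s).
- a[4] book_id=7 → 5 match(es) in b → 5 row(s).
- a[5] book_id=1 → 5 match(es) in b → 5 row(s).
Total: 26 rows.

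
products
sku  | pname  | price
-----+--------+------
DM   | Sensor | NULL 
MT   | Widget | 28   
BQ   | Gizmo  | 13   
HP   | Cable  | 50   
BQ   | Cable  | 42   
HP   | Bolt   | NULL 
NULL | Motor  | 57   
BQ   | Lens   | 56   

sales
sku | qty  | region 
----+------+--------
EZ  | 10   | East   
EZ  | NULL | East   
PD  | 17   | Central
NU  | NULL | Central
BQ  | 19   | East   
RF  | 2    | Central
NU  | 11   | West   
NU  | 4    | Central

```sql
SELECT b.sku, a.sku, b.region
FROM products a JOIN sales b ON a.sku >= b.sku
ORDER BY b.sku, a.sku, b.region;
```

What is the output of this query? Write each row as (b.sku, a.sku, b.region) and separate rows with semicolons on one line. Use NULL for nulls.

(BQ, BQ, East); (BQ, BQ, East); (BQ, BQ, East); (BQ, DM, East); (BQ, HP, East); (BQ, HP, East); (BQ, MT, East); (EZ, HP, East); (EZ, HP, East); (EZ, HP, East); (EZ, HP, East); (EZ, MT, East); (EZ, MT, East)

INNER JOIN keeps only pairs where the ON condition holds.
Matching on a.sku >= b.sku. A NULL in a compared column never satisfies the condition.
Matched pairs: 13.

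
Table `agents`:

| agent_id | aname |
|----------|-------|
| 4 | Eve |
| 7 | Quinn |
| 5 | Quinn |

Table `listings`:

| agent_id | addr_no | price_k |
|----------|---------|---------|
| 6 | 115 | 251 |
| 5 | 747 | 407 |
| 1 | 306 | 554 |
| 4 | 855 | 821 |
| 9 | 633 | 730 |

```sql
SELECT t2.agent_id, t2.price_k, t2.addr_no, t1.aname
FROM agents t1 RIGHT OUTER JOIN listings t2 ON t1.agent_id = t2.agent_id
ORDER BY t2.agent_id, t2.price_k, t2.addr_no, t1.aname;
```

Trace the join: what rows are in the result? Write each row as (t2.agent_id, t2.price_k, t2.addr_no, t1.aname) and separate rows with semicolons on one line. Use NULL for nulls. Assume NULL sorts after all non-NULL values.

RIGHT JOIN keeps every row from `listings`; unmatched rows get NULL for `agents`'s columns.
Matching on t1.agent_id = t2.agent_id.
- t1[0] agent_id=4 → 1 match(es) in t2 → 1 row(s).
- t1[1] agent_id=7 → no match.
- t1[2] agent_id=5 → 1 match(es) in t2 → 1 row(s).
- 3 row(s) from t2 found no t1 partner → padded with NULL.
After projecting and ordering:
t2.agent_id | t2.price_k | t2.addr_no | t1.aname
1 | 554 | 306 | NULL
4 | 821 | 855 | Eve
5 | 407 | 747 | Quinn
6 | 251 | 115 | NULL
9 | 730 | 633 | NULL

(1, 554, 306, NULL); (4, 821, 855, Eve); (5, 407, 747, Quinn); (6, 251, 115, NULL); (9, 730, 633, NULL)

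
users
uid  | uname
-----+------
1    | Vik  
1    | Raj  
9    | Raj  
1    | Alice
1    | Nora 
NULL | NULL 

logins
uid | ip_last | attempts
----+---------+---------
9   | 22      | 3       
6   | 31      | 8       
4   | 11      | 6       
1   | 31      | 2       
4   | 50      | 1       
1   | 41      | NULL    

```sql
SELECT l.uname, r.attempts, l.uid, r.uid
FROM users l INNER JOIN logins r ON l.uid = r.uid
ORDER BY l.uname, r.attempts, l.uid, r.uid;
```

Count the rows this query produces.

9

INNER JOIN keeps only pairs where the ON condition holds.
Matching on l.uid = r.uid. A NULL in a compared column never satisfies the condition.
Matched pairs: 9.
Total: 9 rows.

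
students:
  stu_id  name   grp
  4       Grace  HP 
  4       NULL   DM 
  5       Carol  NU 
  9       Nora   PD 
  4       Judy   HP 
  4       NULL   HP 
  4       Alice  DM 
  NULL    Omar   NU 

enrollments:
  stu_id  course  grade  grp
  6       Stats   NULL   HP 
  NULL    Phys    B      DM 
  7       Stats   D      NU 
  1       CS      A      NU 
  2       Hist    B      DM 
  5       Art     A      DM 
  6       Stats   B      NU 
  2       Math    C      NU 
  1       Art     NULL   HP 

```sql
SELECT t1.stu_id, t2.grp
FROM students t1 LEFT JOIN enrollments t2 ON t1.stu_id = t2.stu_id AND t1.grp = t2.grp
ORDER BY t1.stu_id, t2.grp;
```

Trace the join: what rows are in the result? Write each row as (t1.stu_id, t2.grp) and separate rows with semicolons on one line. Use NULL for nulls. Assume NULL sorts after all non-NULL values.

LEFT JOIN keeps every row from `students`; unmatched rows get NULL for `enrollments`'s columns.
Matching on t1.stu_id = t2.stu_id AND t1.grp = t2.grp. A NULL in a compared column never satisfies the condition.
- t1 row (stu_id=4, grp=HP): no match → kept, t2 columns NULL.
- t1 row (stu_id=4, grp=DM): no match → kept, t2 columns NULL.
- t1 row (stu_id=5, grp=NU): no match → kept, t2 columns NULL.
- t1 row (stu_id=9, grp=PD): no match → kept, t2 columns NULL.
- t1 row (stu_id=4, grp=HP): no match → kept, t2 columns NULL.
- t1 row (stu_id=4, grp=HP): no match → kept, t2 columns NULL.
- t1 row (stu_id=4, grp=DM): no match → kept, t2 columns NULL.
- t1 row (stu_id=NULL, grp=NU): no match → kept, t2 columns NULL.
After projecting and ordering:
t1.stu_id | t2.grp
4 | NULL
4 | NULL
4 | NULL
4 | NULL
4 | NULL
5 | NULL
9 | NULL
NULL | NULL

(4, NULL); (4, NULL); (4, NULL); (4, NULL); (4, NULL); (5, NULL); (9, NULL); (NULL, NULL)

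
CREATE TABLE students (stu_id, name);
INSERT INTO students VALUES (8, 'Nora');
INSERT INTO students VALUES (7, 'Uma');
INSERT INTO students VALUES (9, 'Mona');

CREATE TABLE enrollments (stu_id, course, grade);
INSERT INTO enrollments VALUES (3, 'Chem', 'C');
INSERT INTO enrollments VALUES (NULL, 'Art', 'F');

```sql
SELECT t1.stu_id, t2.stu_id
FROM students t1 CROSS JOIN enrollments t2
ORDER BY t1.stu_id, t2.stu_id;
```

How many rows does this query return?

6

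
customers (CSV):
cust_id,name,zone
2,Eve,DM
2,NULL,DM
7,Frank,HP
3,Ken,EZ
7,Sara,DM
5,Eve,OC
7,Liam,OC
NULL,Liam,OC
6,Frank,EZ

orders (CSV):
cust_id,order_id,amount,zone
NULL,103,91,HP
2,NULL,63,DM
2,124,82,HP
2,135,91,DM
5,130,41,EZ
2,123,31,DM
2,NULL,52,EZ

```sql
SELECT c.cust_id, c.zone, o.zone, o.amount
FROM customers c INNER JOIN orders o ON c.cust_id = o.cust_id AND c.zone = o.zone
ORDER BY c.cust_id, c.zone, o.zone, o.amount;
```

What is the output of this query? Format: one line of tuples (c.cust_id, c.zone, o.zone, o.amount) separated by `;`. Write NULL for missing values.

(2, DM, DM, 31); (2, DM, DM, 31); (2, DM, DM, 63); (2, DM, DM, 63); (2, DM, DM, 91); (2, DM, DM, 91)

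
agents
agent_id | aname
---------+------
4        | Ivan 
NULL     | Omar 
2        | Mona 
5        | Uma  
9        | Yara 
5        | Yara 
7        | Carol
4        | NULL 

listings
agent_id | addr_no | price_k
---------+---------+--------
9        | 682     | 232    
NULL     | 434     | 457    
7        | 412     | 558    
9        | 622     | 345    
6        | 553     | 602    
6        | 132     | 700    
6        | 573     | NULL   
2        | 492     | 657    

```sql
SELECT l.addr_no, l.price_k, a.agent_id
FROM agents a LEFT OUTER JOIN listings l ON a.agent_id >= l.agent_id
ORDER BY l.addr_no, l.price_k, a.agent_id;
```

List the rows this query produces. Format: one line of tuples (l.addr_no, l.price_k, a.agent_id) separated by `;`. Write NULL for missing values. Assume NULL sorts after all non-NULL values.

LEFT JOIN keeps every row from `agents`; unmatched rows get NULL for `listings`'s columns.
Matching on a.agent_id >= l.agent_id. A NULL in a compared column never satisfies the condition.
- a (agent_id=4) pairs with 1 row(s) of l.
- a (agent_id=NULL) has no partner → padded with NULL.
- a (agent_id=2) pairs with 1 row(s) of l.
- a (agent_id=5) pairs with 1 row(s) of l.
- a (agent_id=9) pairs with 7 row(s) of l.
- a (agent_id=5) pairs with 1 row(s) of l.
- a (agent_id=7) pairs with 5 row(s) of l.
- a (agent_id=4) pairs with 1 row(s) of l.

(132, 700, 7); (132, 700, 9); (412, 558, 7); (412, 558, 9); (492, 657, 2); (492, 657, 4); (492, 657, 4); (492, 657, 5); (492, 657, 5); (492, 657, 7); (492, 657, 9); (553, 602, 7); (553, 602, 9); (573, NULL, 7); (573, NULL, 9); (622, 345, 9); (682, 232, 9); (NULL, NULL, NULL)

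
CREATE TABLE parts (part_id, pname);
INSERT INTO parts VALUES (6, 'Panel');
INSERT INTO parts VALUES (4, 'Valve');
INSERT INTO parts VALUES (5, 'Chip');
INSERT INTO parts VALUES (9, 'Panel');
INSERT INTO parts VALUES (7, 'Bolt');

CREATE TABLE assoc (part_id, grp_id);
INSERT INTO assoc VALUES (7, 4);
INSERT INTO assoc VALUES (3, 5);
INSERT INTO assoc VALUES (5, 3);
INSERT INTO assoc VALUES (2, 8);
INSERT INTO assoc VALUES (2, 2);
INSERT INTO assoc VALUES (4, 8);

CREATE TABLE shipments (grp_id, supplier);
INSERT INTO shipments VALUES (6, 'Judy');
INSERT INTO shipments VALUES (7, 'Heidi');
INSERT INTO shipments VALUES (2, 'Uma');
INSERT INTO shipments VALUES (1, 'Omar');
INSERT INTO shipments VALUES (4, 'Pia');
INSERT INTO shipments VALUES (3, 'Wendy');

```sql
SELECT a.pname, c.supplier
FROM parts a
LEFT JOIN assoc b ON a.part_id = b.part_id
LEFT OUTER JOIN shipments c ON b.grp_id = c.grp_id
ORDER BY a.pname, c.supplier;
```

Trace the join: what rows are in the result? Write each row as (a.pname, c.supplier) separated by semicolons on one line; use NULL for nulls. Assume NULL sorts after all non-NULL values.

Evaluate left to right. First `parts a LEFT JOIN assoc b` on part_id: 5 row(s).
Then LEFT JOIN `shipments c` on grp_id: each of those 5 rows is kept; rows whose b.grp_id has no match in c get NULL for c's columns.

(Bolt, Pia); (Chip, Wendy); (Panel, NULL); (Panel, NULL); (Valve, NULL)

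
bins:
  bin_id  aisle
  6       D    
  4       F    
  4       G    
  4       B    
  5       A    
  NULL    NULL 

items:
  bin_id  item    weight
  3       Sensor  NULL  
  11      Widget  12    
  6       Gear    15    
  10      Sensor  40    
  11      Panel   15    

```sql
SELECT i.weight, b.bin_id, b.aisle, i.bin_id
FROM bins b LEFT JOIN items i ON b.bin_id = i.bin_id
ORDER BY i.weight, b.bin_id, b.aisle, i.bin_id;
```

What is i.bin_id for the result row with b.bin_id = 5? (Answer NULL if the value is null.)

NULL

LEFT JOIN keeps every row from `bins`; unmatched rows get NULL for `items`'s columns.
Matching on b.bin_id = i.bin_id. A NULL in a compared column never satisfies the condition.
- b[0] bin_id=6 → 1 match(es) in i → 1 row(s).
- b[1] bin_id=4 → no match; kept with NULLs on the i side.
- b[2] bin_id=4 → no match; kept with NULLs on the i side.
- b[3] bin_id=4 → no match; kept with NULLs on the i side.
- b[4] bin_id=5 → no match; kept with NULLs on the i side.
- b[5] bin_id=NULL → no match; kept with NULLs on the i side.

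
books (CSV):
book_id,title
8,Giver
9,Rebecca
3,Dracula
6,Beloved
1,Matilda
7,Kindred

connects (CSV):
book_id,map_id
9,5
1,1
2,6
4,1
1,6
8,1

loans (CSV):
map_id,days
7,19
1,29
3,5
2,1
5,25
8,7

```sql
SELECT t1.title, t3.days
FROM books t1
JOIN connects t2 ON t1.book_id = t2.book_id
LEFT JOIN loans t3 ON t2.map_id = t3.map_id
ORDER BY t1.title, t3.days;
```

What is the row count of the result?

4

Evaluate left to right. First `books t1 INNER JOIN connects t2` on book_id: 4 row(s).
Then LEFT JOIN `loans t3` on map_id: each of those 4 rows is kept; rows whose t2.map_id has no match in t3 get NULL for t3's columns.
Result: 4 row(s).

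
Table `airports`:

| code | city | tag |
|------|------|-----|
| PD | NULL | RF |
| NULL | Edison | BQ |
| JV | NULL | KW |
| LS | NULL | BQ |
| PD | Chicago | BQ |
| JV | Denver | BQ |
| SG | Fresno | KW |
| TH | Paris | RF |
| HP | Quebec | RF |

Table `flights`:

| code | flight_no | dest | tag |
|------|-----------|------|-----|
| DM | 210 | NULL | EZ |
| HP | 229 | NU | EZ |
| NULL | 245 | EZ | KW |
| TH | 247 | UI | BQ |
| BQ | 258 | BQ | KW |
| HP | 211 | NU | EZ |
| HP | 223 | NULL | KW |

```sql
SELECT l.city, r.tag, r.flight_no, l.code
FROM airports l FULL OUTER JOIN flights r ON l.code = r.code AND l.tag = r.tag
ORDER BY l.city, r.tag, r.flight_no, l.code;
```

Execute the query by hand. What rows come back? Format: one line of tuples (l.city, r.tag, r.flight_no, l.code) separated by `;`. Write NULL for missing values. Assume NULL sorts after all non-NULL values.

(Chicago, NULL, NULL, PD); (Denver, NULL, NULL, JV); (Edison, NULL, NULL, NULL); (Fresno, NULL, NULL, SG); (Paris, NULL, NULL, TH); (Quebec, NULL, NULL, HP); (NULL, BQ, 247, NULL); (NULL, EZ, 210, NULL); (NULL, EZ, 211, NULL); (NULL, EZ, 229, NULL); (NULL, KW, 223, NULL); (NULL, KW, 245, NULL); (NULL, KW, 258, NULL); (NULL, NULL, NULL, JV); (NULL, NULL, NULL, LS); (NULL, NULL, NULL, PD)

FULL OUTER JOIN keeps every row from both sides; unmatched rows get NULL for the other side's columns.
Matching on l.code = r.code AND l.tag = r.tag. A NULL in a compared column never satisfies the condition.
Matched pairs: 0; unmatched l rows kept: 9; unmatched r rows kept: 7.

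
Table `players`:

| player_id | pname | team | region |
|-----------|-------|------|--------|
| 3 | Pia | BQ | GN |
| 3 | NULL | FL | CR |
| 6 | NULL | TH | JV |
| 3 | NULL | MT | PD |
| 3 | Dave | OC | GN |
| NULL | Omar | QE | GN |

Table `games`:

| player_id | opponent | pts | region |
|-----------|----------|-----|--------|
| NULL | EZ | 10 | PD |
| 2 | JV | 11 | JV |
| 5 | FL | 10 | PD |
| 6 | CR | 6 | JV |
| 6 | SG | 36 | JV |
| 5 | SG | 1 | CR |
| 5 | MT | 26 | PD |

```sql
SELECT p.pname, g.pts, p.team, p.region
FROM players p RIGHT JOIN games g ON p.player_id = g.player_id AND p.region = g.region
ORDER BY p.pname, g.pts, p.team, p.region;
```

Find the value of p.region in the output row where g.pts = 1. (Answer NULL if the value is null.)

NULL

RIGHT JOIN keeps every row from `games`; unmatched rows get NULL for `players`'s columns.
Matching on p.player_id = g.player_id AND p.region = g.region. A NULL in a compared column never satisfies the condition.
Matched pairs: 2; unmatched g rows kept: 5.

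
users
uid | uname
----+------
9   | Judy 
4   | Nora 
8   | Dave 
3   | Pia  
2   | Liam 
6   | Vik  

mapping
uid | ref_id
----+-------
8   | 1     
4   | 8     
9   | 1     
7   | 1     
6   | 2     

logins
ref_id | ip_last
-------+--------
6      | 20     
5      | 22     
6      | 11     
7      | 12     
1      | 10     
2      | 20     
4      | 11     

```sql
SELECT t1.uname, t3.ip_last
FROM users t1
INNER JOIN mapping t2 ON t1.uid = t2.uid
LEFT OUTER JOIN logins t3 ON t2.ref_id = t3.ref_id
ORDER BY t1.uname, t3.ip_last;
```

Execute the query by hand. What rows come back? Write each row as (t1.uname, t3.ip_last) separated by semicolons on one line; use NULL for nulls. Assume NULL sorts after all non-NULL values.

Evaluate left to right. First `users t1 INNER JOIN mapping t2` on uid: 4 row(s).
Then LEFT JOIN `logins t3` on ref_id: each of those 4 rows is kept; rows whose t2.ref_id has no match in t3 get NULL for t3's columns.

(Dave, 10); (Judy, 10); (Nora, NULL); (Vik, 20)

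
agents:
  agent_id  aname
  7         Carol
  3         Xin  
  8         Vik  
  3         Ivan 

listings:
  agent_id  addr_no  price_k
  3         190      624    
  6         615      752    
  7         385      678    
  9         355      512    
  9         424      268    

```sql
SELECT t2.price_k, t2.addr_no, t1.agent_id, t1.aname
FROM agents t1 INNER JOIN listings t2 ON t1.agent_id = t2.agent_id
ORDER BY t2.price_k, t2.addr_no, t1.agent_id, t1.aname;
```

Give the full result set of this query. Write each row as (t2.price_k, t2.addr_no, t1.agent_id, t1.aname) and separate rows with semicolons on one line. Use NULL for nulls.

(624, 190, 3, Ivan); (624, 190, 3, Xin); (678, 385, 7, Carol)

INNER JOIN keeps only pairs where the ON condition holds.
Matching on t1.agent_id = t2.agent_id.
Matched pairs: 3.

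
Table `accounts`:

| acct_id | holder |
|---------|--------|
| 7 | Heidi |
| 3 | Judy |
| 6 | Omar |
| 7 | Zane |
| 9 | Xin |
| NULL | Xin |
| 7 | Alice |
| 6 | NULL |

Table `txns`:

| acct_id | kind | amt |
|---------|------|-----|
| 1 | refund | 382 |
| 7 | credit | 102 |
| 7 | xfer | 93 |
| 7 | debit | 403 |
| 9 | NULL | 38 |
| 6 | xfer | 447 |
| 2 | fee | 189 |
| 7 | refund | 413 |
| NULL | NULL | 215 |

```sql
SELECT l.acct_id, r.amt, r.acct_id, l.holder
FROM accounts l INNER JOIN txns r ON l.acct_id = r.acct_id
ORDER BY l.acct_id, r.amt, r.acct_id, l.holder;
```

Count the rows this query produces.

INNER JOIN keeps only pairs where the ON condition holds.
Matching on l.acct_id = r.acct_id. A NULL in a compared column never satisfies the condition.
Matched pairs: 15.
Total: 15 rows.

15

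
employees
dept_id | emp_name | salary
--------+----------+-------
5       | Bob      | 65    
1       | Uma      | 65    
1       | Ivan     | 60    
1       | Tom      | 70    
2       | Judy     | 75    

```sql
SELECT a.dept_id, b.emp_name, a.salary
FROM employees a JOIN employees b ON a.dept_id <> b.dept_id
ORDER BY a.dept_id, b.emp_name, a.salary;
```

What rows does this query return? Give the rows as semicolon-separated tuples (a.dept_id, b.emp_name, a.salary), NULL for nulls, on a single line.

INNER JOIN keeps only pairs where the ON condition holds.
Matching on a.dept_id <> b.dept_id.
Matched pairs: 14.

(1, Bob, 60); (1, Bob, 65); (1, Bob, 70); (1, Judy, 60); (1, Judy, 65); (1, Judy, 70); (2, Bob, 75); (2, Ivan, 75); (2, Tom, 75); (2, Uma, 75); (5, Ivan, 65); (5, Judy, 65); (5, Tom, 65); (5, Uma, 65)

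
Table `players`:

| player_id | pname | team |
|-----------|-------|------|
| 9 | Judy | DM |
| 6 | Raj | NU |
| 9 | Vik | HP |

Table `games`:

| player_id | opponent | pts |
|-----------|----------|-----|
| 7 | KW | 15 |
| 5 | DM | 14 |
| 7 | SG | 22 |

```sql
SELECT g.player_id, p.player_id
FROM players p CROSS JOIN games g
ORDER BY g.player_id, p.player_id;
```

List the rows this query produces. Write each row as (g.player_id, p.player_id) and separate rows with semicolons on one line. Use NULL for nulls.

(5, 6); (5, 9); (5, 9); (7, 6); (7, 6); (7, 9); (7, 9); (7, 9); (7, 9)

CROSS JOIN pairs every row of `players` with every row of `games`: 3 × 3 = 9 rows.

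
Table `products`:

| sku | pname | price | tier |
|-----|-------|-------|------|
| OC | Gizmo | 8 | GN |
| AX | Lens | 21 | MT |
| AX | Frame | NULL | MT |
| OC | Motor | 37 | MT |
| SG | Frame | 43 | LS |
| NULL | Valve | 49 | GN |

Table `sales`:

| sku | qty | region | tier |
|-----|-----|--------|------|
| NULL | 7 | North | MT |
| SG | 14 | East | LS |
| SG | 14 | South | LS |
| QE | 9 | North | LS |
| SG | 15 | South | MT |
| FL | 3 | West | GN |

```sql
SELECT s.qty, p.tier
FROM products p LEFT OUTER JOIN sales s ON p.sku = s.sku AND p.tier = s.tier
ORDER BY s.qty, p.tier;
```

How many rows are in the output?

LEFT JOIN keeps every row from `products`; unmatched rows get NULL for `sales`'s columns.
Matching on p.sku = s.sku AND p.tier = s.tier. A NULL in a compared column never satisfies the condition.
Matched pairs: 2; unmatched p rows kept: 5.
Total: 2 matched + 5 padded = 7 rows.

7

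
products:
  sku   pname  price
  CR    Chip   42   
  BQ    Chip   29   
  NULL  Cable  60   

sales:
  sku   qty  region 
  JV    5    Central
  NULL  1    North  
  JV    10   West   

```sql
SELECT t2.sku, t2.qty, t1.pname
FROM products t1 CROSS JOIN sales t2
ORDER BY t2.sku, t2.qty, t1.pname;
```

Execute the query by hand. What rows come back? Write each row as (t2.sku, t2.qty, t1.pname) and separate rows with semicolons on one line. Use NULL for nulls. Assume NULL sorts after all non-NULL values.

(JV, 5, Cable); (JV, 5, Chip); (JV, 5, Chip); (JV, 10, Cable); (JV, 10, Chip); (JV, 10, Chip); (NULL, 1, Cable); (NULL, 1, Chip); (NULL, 1, Chip)

CROSS JOIN pairs every row of `products` with every row of `sales`: 3 × 3 = 9 rows.
After projecting and ordering:
t2.sku | t2.qty | t1.pname
JV | 5 | Cable
JV | 5 | Chip
JV | 5 | Chip
JV | 10 | Cable
JV | 10 | Chip
JV | 10 | Chip
NULL | 1 | Cable
NULL | 1 | Chip
NULL | 1 | Chip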